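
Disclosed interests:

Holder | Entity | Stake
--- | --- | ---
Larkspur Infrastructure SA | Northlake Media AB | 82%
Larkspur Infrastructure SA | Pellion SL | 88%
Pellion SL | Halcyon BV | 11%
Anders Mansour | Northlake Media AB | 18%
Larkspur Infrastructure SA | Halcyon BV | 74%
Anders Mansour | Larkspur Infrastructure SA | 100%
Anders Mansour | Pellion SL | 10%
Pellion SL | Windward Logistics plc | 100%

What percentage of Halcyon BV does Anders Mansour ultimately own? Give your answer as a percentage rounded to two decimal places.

Anders reaches Halcyon along 3 paths.
Via Larkspur → Pellion: 100% × 88% × 11% = 9.68%.
Via Pellion: 10% × 11% = 1.1%.
Via Larkspur: 100% × 74% = 74%.
Total: 9.68% + 1.1% + 74% = 84.78%.

84.78%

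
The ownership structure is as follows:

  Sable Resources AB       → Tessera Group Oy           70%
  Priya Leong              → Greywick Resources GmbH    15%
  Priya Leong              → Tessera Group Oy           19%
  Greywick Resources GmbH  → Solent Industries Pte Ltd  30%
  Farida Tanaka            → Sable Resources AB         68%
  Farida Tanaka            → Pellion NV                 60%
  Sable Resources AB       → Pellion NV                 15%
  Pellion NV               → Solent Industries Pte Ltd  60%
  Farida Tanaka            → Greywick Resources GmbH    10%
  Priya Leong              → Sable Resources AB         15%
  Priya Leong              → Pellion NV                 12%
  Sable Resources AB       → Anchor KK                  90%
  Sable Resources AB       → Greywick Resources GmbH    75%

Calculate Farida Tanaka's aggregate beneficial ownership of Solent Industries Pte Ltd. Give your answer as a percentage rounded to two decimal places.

Farida reaches Solent along 4 paths.
Via Sable → Pellion: 68% × 15% × 60% = 6.12%.
Via Pellion: 60% × 60% = 36%.
Via Greywick: 10% × 30% = 3%.
Via Sable → Greywick: 68% × 75% × 30% = 15.3%.
Total: 6.12% + 36% + 3% + 15.3% = 60.42%.

60.42%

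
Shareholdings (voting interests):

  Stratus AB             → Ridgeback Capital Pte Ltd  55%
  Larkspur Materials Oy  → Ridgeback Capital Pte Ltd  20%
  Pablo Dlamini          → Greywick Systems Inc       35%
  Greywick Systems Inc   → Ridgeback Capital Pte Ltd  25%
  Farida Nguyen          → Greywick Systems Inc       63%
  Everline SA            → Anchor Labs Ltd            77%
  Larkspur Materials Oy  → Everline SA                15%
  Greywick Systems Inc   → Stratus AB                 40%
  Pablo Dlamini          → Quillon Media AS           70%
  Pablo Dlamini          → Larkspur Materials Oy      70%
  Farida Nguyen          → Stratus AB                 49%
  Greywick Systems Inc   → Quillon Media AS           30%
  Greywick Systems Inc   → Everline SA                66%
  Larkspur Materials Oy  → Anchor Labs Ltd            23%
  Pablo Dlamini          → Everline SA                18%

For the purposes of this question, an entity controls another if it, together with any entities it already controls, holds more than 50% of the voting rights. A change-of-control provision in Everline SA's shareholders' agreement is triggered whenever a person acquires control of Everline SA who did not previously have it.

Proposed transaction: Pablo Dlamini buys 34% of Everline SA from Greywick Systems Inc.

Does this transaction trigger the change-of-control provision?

The purchase adds only to Pablo's holdings (Greywick's stake shrinks), so Pablo is the only person who could newly come to control Everline.
Pablo holds 70% of Larkspur, so Pablo controls Larkspur.
Pablo holds 70% of Quillon, so Pablo controls Quillon.
In Everline, Pablo's side holds only 18% + 15% = 33%, not > 50%.
So before the transaction, Pablo does not control Everline.
After the purchase, Pablo's direct stake in Everline rises to 18% + 34% = 52%, and Greywick's stake falls to 32%.
Pablo and Larkspur together hold 52% + 15% = 67% of Everline, so Pablo controls Everline.
Pablo did not control Everline before and does after, so the clause is triggered.

Yes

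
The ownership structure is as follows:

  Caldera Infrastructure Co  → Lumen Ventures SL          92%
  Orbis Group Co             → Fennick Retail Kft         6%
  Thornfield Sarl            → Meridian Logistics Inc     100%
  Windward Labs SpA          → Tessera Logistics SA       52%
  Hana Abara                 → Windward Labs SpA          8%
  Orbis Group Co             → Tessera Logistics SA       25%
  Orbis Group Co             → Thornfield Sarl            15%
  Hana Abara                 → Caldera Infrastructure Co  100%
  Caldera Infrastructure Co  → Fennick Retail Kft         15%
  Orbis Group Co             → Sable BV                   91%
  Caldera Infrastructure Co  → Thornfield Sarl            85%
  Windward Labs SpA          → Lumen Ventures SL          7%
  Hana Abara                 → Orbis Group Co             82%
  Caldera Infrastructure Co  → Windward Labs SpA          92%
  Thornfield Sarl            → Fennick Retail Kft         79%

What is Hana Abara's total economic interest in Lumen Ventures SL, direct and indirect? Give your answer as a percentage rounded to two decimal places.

Hana reaches Lumen along 3 paths.
Via Caldera → Windward: 100% × 92% × 7% = 6.44%.
Via Windward: 8% × 7% = 0.56%.
Via Caldera: 100% × 92% = 92%.
Total: 6.44% + 0.56% + 92% = 99%.
Rounded: 99.00%.

99.00%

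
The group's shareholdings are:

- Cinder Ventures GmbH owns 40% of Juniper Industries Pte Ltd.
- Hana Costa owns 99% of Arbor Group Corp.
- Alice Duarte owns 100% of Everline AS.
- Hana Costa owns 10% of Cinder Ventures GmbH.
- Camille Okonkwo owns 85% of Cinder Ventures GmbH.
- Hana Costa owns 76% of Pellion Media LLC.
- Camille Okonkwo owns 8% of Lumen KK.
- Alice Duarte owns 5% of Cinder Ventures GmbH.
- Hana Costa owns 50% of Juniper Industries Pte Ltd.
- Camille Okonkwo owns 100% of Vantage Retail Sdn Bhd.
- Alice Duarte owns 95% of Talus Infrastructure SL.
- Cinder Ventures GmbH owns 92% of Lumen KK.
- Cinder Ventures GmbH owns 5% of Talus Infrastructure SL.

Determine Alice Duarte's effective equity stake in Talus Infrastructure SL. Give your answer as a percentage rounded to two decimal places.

Alice reaches Talus along 2 paths.
Via Cinder: 5% × 5% = 0.25%.
Direct stake: 95% = 95%.
Total: 0.25% + 95% = 95.25%.

95.25%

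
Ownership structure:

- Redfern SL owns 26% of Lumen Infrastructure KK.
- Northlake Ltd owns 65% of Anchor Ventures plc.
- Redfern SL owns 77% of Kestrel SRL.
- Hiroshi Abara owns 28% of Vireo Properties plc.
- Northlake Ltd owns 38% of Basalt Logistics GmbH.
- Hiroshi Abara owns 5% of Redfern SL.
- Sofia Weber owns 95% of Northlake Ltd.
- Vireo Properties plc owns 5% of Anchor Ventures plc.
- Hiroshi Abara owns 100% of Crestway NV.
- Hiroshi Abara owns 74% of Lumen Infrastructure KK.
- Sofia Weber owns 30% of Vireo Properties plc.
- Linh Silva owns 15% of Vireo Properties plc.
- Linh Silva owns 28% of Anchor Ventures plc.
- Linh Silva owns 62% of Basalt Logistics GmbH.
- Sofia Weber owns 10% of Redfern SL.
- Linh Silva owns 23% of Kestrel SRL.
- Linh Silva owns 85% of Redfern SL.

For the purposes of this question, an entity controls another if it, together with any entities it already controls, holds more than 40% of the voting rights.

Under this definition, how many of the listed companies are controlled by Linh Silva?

Linh holds 85% of Redfern, so Linh controls Redfern.
Linh holds 62% of Basalt, so Linh controls Basalt.
Redfern and Linh together hold 77% + 23% = 100% of Kestrel, so Linh controls Kestrel.
No other company's threshold is met.
Linh controls 3 companies.

3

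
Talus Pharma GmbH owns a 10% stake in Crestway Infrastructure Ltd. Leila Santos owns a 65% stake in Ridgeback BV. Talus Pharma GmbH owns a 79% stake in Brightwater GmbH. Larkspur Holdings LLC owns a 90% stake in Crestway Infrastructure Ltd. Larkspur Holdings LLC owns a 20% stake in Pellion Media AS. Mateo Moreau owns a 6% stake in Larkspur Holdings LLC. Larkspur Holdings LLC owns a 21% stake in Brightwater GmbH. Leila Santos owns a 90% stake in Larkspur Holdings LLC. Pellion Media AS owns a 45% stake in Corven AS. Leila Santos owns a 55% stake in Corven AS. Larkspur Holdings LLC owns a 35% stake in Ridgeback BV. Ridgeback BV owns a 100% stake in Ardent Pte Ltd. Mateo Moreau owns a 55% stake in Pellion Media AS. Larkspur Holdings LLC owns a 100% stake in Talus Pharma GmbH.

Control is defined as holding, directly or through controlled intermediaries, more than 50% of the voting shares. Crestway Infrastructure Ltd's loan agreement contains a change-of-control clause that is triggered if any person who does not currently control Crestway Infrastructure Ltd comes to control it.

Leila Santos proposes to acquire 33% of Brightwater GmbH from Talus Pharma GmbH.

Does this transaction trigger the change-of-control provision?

No

The purchase adds only to Leila's holdings (Talus's stake shrinks), so Leila is the only person who could newly come to control Crestway.
Leila holds 90% of Larkspur, so Leila controls Larkspur.
Larkspur holds 100% of Talus, so Leila controls Talus.
Larkspur and Talus together hold 90% + 10% = 100% of Crestway, so Leila controls Crestway.
So Leila already controls Crestway before the transaction.
After the purchase, Leila holds 33% of Brightwater directly, and Talus's stake falls to 46%.
Leila controlled Crestway already, so this is not a new person acquiring control; every other person's position is unchanged or reduced.
No new person acquires control, so the clause is not triggered.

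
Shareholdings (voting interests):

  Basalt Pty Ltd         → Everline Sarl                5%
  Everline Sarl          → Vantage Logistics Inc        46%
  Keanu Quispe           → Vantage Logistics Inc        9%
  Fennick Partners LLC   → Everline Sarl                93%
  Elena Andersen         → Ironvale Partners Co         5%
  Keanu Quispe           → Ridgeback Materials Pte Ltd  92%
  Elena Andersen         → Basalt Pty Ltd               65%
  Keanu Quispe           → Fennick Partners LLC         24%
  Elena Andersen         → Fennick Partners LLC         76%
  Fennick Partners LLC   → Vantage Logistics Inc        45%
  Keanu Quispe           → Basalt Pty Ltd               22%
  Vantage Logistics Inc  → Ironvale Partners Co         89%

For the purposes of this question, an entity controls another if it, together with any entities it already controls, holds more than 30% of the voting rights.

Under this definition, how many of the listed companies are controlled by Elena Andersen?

5

Elena holds 65% of Basalt, so Elena controls Basalt.
Elena holds 76% of Fennick, so Elena controls Fennick.
Basalt and Fennick together hold 5% + 93% = 98% of Everline, so Elena controls Everline.
Fennick and Everline together hold 45% + 46% = 91% of Vantage, so Elena controls Vantage.
Elena and Vantage together hold 5% + 89% = 94% of Ironvale, so Elena controls Ironvale.
No other company's threshold is met.
Elena controls 5 companies.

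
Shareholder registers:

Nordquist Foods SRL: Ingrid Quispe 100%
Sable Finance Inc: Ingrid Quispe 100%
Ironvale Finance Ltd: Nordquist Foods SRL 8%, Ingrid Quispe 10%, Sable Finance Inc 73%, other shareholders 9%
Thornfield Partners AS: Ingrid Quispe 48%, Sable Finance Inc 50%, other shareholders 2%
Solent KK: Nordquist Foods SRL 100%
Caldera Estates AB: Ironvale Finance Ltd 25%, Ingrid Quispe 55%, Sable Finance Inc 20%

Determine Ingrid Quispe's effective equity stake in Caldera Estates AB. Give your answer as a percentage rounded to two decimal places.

97.75%

Ingrid reaches Caldera along 5 paths.
Via Nordquist → Ironvale: 100% × 8% × 25% = 2%.
Via Ironvale: 10% × 25% = 2.5%.
Via Sable → Ironvale: 100% × 73% × 25% = 18.25%.
Direct stake: 55% = 55%.
Via Sable: 100% × 20% = 20%.
Total: 2% + 2.5% + 18.25% + 55% + 20% = 97.75%.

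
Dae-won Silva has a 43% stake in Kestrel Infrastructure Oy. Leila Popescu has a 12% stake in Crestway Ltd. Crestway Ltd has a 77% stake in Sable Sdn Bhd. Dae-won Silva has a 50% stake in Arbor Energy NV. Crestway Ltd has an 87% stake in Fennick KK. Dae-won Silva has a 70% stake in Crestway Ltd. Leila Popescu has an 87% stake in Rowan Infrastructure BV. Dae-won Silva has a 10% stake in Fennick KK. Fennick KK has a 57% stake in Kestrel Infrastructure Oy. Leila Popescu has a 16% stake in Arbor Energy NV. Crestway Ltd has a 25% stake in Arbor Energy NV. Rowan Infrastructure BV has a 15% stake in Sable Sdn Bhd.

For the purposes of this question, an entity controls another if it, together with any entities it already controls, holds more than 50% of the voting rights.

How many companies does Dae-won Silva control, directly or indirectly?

5

Dae-won holds 70% of Crestway, so Dae-won controls Crestway.
Crestway and Dae-won together hold 87% + 10% = 97% of Fennick, so Dae-won controls Fennick.
Dae-won and Crestway together hold 50% + 25% = 75% of Arbor, so Dae-won controls Arbor.
Dae-won and Fennick together hold 43% + 57% = 100% of Kestrel, so Dae-won controls Kestrel.
Crestway holds 77% of Sable, so Dae-won controls Sable.
No other company's threshold is met.
Dae-won controls 5 companies.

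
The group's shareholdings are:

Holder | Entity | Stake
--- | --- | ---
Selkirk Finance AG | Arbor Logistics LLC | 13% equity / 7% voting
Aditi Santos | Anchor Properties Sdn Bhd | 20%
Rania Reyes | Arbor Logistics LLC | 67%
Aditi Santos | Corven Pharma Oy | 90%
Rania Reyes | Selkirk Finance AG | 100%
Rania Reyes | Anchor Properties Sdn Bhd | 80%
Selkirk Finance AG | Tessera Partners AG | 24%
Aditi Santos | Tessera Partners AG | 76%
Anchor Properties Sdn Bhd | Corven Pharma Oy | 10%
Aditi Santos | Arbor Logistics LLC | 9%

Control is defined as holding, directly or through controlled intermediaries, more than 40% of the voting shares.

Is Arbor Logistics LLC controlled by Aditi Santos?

Aditi holds 76% of Tessera, so Aditi controls Tessera.
Aditi holds 90% of Corven, so Aditi controls Corven.
In Arbor, Aditi's side holds only 9%, not > 40%.
So Aditi does not control Arbor.

No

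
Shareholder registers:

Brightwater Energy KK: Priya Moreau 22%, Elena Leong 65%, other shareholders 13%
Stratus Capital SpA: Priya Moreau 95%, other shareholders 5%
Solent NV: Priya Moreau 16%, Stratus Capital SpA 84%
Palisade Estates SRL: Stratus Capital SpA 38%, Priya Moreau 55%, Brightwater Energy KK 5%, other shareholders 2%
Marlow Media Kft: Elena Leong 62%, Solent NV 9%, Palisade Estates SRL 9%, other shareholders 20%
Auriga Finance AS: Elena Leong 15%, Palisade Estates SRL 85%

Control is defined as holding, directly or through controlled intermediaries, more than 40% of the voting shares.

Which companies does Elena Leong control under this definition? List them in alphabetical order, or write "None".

Elena holds 65% of Brightwater, so Elena controls Brightwater.
Elena holds 62% of Marlow, so Elena controls Marlow.
No other company's threshold is met.

Brightwater Energy KK, Marlow Media Kft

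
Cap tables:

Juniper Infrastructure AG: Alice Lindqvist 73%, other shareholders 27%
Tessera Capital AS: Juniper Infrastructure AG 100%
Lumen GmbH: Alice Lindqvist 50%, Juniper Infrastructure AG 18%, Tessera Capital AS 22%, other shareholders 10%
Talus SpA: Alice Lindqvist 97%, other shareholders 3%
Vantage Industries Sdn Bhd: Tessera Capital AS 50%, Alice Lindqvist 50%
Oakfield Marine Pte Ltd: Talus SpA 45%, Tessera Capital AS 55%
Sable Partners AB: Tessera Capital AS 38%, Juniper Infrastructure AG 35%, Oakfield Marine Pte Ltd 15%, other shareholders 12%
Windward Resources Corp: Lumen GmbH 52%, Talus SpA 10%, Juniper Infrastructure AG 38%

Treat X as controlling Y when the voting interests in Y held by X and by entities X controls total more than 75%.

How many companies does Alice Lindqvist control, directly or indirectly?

1

Alice holds 97% of Talus, so Alice controls Talus.
No other company's threshold is met.
Alice controls 1 company.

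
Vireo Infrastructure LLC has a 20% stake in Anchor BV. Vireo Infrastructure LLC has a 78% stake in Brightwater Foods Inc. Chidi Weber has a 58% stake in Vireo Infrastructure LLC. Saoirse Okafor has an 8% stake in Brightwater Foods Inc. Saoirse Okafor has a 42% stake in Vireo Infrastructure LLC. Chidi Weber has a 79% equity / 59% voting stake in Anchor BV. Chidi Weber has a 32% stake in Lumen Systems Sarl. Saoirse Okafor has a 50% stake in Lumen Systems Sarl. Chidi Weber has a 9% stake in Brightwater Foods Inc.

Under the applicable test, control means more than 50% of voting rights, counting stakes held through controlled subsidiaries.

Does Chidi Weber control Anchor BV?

Yes

Chidi holds 58% of Vireo, so Chidi controls Vireo.
Vireo and Chidi together hold 20% + 59% = 79% of Anchor, so Chidi controls Anchor.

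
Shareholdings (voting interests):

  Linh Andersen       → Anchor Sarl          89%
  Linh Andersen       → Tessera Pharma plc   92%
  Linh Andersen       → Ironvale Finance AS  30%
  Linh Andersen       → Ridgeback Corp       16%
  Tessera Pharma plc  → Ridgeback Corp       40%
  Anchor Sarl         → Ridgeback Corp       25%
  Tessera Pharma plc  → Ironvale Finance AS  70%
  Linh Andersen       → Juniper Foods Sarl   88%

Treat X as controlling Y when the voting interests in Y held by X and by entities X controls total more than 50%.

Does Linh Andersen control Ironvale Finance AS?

Yes

Linh holds 92% of Tessera, so Linh controls Tessera.
Tessera and Linh together hold 70% + 30% = 100% of Ironvale, so Linh controls Ironvale.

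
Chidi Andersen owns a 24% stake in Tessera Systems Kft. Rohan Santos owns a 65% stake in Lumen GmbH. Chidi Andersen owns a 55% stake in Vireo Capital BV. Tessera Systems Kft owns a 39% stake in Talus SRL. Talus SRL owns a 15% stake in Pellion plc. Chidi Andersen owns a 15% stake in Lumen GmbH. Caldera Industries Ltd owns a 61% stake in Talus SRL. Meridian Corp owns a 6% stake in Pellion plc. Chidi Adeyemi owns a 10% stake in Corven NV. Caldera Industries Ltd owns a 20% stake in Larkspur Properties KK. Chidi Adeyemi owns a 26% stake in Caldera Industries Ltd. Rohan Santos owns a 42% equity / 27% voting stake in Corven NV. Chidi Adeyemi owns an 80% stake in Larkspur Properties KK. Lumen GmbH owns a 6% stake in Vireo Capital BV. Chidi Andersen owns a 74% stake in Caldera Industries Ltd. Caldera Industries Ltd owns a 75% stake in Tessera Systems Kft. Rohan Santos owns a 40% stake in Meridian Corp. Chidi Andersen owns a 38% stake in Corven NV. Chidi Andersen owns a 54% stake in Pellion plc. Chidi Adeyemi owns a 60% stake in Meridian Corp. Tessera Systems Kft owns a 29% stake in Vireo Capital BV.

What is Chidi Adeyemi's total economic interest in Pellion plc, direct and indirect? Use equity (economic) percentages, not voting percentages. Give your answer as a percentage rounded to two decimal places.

7.12%

Chidi Adeyemi reaches Pellion along 3 paths.
Via Caldera → Tessera → Talus: 26% × 75% × 39% × 15% = 1.14075%.
Via Caldera → Talus: 26% × 61% × 15% = 2.379%.
Via Meridian: 60% × 6% = 3.6%.
Total: 1.14075% + 2.379% + 3.6% = 7.11975%.
Rounded: 7.12%.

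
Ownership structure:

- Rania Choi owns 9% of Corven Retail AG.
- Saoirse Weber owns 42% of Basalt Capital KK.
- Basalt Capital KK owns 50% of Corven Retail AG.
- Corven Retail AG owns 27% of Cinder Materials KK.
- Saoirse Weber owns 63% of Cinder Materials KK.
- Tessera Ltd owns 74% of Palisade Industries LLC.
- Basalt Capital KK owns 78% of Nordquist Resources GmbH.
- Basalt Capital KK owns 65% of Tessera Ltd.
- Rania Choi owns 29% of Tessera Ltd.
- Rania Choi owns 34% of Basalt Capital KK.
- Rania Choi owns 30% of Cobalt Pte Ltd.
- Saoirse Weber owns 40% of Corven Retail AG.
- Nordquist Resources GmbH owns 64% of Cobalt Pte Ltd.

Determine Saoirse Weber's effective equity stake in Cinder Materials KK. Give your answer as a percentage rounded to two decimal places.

Saoirse reaches Cinder along 3 paths.
Direct stake: 63% = 63%.
Via Corven: 40% × 27% = 10.8%.
Via Basalt → Corven: 42% × 50% × 27% = 5.67%.
Total: 63% + 10.8% + 5.67% = 79.47%.

79.47%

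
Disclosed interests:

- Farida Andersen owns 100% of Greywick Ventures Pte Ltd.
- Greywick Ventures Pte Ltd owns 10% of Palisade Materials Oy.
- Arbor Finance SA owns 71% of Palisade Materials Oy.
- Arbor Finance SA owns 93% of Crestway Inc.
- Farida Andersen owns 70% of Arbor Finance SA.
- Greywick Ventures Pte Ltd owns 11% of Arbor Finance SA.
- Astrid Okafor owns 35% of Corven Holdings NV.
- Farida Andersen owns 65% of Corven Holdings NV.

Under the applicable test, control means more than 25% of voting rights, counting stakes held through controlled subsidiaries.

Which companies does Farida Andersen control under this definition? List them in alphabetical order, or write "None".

Arbor Finance SA, Corven Holdings NV, Crestway Inc, Greywick Ventures Pte Ltd, Palisade Materials Oy

Farida holds 65% of Corven, so Farida controls Corven.
Farida holds 100% of Greywick, so Farida controls Greywick.
Greywick and Farida together hold 11% + 70% = 81% of Arbor, so Farida controls Arbor.
Arbor and Greywick together hold 71% + 10% = 81% of Palisade, so Farida controls Palisade.
Arbor holds 93% of Crestway, so Farida controls Crestway.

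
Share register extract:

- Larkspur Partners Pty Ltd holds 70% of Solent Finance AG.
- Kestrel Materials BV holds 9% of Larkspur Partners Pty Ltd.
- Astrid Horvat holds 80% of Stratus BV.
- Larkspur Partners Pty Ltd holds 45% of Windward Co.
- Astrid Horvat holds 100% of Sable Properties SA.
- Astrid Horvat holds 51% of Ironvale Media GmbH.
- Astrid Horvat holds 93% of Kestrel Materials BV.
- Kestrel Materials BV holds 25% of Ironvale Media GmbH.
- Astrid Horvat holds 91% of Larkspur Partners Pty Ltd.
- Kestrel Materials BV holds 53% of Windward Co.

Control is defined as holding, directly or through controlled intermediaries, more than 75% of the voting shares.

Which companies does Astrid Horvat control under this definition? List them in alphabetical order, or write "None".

Astrid holds 93% of Kestrel, so Astrid controls Kestrel.
Astrid holds 80% of Stratus, so Astrid controls Stratus.
Kestrel and Astrid together hold 9% + 91% = 100% of Larkspur, so Astrid controls Larkspur.
Astrid holds 100% of Sable, so Astrid controls Sable.
Kestrel and Larkspur together hold 53% + 45% = 98% of Windward, so Astrid controls Windward.
Astrid and Kestrel together hold 51% + 25% = 76% of Ironvale, so Astrid controls Ironvale.
No other company's threshold is met.

Ironvale Media GmbH, Kestrel Materials BV, Larkspur Partners Pty Ltd, Sable Properties SA, Stratus BV, Windward Co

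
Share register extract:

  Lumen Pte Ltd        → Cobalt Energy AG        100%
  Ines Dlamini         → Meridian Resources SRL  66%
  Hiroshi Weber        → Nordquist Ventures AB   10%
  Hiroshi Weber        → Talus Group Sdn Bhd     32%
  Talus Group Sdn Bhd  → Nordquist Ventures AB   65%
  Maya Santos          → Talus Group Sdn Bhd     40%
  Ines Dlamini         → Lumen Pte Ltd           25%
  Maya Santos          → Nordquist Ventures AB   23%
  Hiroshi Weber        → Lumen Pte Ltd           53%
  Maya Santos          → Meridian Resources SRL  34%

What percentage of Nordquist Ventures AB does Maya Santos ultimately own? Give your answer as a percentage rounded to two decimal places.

49.00%

Maya reaches Nordquist along 2 paths.
Via Talus: 40% × 65% = 26%.
Direct stake: 23% = 23%.
Total: 26% + 23% = 49%.
Rounded: 49.00%.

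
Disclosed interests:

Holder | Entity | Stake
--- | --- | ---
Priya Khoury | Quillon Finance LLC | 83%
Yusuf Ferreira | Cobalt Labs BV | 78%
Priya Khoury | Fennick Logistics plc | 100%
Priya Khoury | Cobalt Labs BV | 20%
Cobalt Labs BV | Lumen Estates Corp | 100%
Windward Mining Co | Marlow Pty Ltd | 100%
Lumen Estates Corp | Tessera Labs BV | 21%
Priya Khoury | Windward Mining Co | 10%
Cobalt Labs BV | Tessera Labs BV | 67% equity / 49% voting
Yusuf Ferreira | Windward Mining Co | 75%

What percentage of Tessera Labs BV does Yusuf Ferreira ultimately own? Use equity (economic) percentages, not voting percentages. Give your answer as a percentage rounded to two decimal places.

68.64%

Yusuf reaches Tessera along 2 paths.
Via Cobalt → Lumen: 78% × 100% × 21% = 16.38%.
Via Cobalt: 78% × 67% = 52.26%.
Total: 16.38% + 52.26% = 68.64%.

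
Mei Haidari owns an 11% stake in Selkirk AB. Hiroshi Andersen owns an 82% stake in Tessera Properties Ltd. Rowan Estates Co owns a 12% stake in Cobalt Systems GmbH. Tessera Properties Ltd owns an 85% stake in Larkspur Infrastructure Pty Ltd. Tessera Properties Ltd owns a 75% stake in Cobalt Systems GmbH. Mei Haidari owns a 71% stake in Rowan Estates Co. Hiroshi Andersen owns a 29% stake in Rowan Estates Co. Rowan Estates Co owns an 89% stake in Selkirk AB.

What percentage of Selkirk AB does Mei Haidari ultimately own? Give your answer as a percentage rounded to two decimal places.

Mei reaches Selkirk along 2 paths.
Via Rowan: 71% × 89% = 63.19%.
Direct stake: 11% = 11%.
Total: 63.19% + 11% = 74.19%.

74.19%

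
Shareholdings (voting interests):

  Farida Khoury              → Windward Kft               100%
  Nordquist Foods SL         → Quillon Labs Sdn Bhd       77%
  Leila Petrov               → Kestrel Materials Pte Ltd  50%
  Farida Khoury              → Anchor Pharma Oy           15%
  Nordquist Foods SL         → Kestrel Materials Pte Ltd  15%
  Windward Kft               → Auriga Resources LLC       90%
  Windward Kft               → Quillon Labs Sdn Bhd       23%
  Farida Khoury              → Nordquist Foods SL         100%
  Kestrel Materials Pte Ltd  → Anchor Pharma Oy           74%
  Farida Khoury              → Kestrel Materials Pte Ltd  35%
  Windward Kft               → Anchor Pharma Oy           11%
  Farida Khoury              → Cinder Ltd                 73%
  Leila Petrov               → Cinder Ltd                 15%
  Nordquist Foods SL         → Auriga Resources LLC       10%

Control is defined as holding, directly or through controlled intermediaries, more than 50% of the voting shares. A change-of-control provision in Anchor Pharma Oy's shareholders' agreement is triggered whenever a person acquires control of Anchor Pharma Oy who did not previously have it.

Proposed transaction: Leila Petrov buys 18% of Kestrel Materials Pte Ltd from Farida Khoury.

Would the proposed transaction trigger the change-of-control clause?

Yes

The purchase adds only to Leila's holdings (Farida's stake shrinks), so Leila is the only person who could newly come to control Anchor.
Leila's largest direct stake is 50% in Kestrel, which does not meet the threshold, so Leila controls no company.
Neither Leila nor any entity Leila controls holds any voting interest in Anchor.
So before the transaction, Leila does not control Anchor.
After the purchase, Leila's direct stake in Kestrel rises to 50% + 18% = 68%, and Farida's stake falls to 17%.
Leila holds 68% of Kestrel, so Leila controls Kestrel.
Kestrel holds 74% of Anchor, so Leila controls Anchor.
Leila did not control Anchor before and does after, so the clause is triggered.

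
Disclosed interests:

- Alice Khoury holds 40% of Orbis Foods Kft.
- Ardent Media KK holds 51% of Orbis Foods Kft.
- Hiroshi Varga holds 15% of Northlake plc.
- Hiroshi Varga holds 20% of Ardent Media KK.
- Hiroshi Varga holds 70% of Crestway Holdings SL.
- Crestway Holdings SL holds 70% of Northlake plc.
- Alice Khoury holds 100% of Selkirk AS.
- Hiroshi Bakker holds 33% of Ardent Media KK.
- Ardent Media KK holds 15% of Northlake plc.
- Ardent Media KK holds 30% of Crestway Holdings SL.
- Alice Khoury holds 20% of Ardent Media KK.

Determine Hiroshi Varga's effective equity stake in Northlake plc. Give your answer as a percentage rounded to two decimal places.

Hiroshi Varga reaches Northlake along 4 paths.
Via Ardent: 20% × 15% = 3%.
Via Crestway: 70% × 70% = 49%.
Via Ardent → Crestway: 20% × 30% × 70% = 4.2%.
Direct stake: 15% = 15%.
Total: 3% + 49% + 4.2% + 15% = 71.2%.
Rounded: 71.20%.

71.20%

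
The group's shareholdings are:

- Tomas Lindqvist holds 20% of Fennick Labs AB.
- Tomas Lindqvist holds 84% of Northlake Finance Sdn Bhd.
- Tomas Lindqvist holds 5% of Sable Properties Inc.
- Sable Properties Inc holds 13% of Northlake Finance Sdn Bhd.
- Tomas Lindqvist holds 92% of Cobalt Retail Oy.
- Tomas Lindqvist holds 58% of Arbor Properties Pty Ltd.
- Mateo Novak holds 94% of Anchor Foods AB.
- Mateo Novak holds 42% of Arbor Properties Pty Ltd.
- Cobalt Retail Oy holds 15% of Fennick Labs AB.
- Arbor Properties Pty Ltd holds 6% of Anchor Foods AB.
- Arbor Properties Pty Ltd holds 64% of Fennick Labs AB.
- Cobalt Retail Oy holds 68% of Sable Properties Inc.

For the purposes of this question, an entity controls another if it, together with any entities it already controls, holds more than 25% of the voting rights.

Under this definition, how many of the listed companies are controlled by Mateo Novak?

Mateo holds 42% of Arbor, so Mateo controls Arbor.
Arbor holds 64% of Fennick, so Mateo controls Fennick.
Mateo and Arbor together hold 94% + 6% = 100% of Anchor, so Mateo controls Anchor.
No other company's threshold is met.
Mateo controls 3 companies.

3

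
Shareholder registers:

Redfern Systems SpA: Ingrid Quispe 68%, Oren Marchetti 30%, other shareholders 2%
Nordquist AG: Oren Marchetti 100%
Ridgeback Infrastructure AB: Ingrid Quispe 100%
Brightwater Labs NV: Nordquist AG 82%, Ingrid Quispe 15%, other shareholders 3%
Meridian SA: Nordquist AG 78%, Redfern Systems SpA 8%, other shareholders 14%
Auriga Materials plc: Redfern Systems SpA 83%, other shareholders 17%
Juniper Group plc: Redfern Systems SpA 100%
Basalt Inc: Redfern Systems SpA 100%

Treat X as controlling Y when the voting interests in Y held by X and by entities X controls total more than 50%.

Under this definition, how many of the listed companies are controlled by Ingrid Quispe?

5

Ingrid holds 68% of Redfern, so Ingrid controls Redfern.
Ingrid holds 100% of Ridgeback, so Ingrid controls Ridgeback.
Redfern holds 83% of Auriga, so Ingrid controls Auriga.
Redfern holds 100% of Juniper, so Ingrid controls Juniper.
Redfern holds 100% of Basalt, so Ingrid controls Basalt.
No other company's threshold is met.
Ingrid controls 5 companies.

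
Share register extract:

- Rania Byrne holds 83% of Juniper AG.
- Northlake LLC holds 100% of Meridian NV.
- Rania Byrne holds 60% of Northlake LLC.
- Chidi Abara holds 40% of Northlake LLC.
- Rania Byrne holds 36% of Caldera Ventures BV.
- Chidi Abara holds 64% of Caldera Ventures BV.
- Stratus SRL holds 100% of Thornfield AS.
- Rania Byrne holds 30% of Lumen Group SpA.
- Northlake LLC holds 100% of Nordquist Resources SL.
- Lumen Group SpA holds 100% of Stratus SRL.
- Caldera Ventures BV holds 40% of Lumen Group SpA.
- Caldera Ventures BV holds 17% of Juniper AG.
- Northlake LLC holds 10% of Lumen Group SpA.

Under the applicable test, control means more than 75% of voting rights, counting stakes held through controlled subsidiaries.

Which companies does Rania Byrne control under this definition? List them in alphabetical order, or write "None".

Juniper AG

Rania holds 83% of Juniper, so Rania controls Juniper.
No other company's threshold is met.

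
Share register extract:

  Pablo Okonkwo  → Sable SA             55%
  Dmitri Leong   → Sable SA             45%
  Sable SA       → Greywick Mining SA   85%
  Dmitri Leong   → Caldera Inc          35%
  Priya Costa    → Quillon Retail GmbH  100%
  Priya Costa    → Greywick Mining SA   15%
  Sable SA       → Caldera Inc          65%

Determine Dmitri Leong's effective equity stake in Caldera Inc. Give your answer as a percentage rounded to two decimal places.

64.25%

Dmitri reaches Caldera along 2 paths.
Via Sable: 45% × 65% = 29.25%.
Direct stake: 35% = 35%.
Total: 29.25% + 35% = 64.25%.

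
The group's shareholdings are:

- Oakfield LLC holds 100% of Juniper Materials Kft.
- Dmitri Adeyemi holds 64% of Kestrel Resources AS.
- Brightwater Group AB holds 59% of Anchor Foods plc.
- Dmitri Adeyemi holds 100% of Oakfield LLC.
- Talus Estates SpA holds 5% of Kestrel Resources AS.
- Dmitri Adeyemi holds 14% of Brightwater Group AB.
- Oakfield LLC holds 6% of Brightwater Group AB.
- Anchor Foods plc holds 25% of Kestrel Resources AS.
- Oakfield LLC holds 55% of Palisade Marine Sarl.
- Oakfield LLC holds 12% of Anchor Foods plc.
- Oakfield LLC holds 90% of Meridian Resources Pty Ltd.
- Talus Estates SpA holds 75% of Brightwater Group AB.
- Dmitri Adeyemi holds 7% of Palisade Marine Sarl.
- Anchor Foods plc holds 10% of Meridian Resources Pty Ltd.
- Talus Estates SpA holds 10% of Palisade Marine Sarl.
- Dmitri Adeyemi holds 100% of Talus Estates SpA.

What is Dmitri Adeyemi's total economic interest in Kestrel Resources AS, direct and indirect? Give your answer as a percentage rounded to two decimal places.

Dmitri reaches Kestrel along 6 paths.
Direct stake: 64% = 64%.
Via Oakfield → Brightwater → Anchor: 100% × 6% × 59% × 25% = 0.885%.
Via Talus → Brightwater → Anchor: 100% × 75% × 59% × 25% = 11.0625%.
Via Brightwater → Anchor: 14% × 59% × 25% = 2.065%.
Via Oakfield → Anchor: 100% × 12% × 25% = 3%.
Via Talus: 100% × 5% = 5%.
Total: 64% + 0.885% + 11.0625% + 2.065% + 3% + 5% = 86.0125%.
Rounded: 86.01%.

86.01%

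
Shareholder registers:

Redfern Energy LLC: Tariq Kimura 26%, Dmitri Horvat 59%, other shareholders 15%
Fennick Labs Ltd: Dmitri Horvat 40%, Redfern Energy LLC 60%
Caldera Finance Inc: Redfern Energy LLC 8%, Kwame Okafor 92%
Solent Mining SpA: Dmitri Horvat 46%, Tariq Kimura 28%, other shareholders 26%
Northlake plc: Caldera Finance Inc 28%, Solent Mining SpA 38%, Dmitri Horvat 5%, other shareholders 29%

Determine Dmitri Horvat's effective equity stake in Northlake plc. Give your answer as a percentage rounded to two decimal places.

Dmitri reaches Northlake along 3 paths.
Via Redfern → Caldera: 59% × 8% × 28% = 1.3216%.
Via Solent: 46% × 38% = 17.48%.
Direct stake: 5% = 5%.
Total: 1.3216% + 17.48% + 5% = 23.8016%.
Rounded: 23.80%.

23.80%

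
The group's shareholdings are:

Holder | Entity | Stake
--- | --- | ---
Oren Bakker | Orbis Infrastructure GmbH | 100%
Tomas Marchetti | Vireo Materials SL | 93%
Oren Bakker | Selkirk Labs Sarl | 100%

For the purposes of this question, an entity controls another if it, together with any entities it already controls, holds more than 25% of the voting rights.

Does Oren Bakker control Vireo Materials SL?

No

Oren holds 100% of Orbis, so Oren controls Orbis.
Oren holds 100% of Selkirk, so Oren controls Selkirk.
Neither Oren nor any entity Oren controls holds any voting interest in Vireo.
So Oren does not control Vireo.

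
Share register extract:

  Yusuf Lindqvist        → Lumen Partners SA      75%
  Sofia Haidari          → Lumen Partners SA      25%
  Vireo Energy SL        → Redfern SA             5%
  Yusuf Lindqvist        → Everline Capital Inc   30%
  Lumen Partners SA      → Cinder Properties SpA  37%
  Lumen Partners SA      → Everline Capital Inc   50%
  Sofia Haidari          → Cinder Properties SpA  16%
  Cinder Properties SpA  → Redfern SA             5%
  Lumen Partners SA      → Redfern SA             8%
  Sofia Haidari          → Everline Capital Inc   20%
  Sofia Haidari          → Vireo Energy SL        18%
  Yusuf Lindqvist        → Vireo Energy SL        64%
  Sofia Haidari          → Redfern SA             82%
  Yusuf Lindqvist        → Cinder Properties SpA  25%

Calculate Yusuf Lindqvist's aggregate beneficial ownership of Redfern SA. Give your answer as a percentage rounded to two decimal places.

11.84%

Yusuf reaches Redfern along 4 paths.
Via Lumen: 75% × 8% = 6%.
Via Vireo: 64% × 5% = 3.2%.
Via Cinder: 25% × 5% = 1.25%.
Via Lumen → Cinder: 75% × 37% × 5% = 1.3875%.
Total: 6% + 3.2% + 1.25% + 1.3875% = 11.8375%.
Rounded: 11.84%.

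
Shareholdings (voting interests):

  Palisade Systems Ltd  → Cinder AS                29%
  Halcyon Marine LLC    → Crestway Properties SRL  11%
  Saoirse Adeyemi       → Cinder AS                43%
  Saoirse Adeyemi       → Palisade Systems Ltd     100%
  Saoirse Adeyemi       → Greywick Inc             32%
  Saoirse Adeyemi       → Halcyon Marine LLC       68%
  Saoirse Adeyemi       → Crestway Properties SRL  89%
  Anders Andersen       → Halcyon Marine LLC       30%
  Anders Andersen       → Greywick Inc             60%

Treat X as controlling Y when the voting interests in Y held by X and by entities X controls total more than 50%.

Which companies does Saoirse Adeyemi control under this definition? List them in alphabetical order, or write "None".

Cinder AS, Crestway Properties SRL, Halcyon Marine LLC, Palisade Systems Ltd

Saoirse holds 68% of Halcyon, so Saoirse controls Halcyon.
Saoirse and Halcyon together hold 89% + 11% = 100% of Crestway, so Saoirse controls Crestway.
Saoirse holds 100% of Palisade, so Saoirse controls Palisade.
Palisade and Saoirse together hold 29% + 43% = 72% of Cinder, so Saoirse controls Cinder.
No other company's threshold is met.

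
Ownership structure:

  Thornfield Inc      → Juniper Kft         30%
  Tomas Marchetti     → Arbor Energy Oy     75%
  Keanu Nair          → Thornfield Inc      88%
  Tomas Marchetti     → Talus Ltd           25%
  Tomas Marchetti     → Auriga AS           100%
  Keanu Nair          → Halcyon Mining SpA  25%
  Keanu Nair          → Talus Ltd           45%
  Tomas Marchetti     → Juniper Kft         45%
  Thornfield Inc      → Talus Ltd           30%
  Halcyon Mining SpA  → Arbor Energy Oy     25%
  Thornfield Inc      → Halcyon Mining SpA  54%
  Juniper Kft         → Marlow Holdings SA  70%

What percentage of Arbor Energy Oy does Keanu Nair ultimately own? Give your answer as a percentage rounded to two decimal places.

18.13%

Keanu reaches Arbor along 2 paths.
Via Thornfield → Halcyon: 88% × 54% × 25% = 11.88%.
Via Halcyon: 25% × 25% = 6.25%.
Total: 11.88% + 6.25% = 18.13%.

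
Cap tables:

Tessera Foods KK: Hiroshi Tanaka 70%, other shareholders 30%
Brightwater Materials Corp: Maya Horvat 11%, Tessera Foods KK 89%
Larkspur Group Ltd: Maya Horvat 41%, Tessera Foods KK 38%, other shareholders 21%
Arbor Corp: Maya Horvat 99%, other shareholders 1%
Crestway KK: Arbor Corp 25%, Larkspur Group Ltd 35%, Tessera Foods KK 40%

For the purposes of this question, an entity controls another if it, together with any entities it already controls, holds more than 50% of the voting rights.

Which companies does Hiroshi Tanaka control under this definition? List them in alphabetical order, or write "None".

Brightwater Materials Corp, Tessera Foods KK

Hiroshi holds 70% of Tessera, so Hiroshi controls Tessera.
Tessera holds 89% of Brightwater, so Hiroshi controls Brightwater.
No other company's threshold is met.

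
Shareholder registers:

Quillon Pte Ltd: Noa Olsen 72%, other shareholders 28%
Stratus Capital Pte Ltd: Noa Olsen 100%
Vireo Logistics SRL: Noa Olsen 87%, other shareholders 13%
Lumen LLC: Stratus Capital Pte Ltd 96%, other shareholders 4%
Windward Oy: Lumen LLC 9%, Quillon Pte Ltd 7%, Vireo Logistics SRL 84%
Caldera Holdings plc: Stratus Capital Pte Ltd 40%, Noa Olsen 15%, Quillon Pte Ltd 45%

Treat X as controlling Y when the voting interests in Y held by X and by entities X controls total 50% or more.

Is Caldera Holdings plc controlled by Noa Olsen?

Noa holds 72% of Quillon, so Noa controls Quillon.
Noa holds 100% of Stratus, so Noa controls Stratus.
Stratus and Noa and Quillon together hold 40% + 15% + 45% = 100% of Caldera, so Noa controls Caldera.

Yes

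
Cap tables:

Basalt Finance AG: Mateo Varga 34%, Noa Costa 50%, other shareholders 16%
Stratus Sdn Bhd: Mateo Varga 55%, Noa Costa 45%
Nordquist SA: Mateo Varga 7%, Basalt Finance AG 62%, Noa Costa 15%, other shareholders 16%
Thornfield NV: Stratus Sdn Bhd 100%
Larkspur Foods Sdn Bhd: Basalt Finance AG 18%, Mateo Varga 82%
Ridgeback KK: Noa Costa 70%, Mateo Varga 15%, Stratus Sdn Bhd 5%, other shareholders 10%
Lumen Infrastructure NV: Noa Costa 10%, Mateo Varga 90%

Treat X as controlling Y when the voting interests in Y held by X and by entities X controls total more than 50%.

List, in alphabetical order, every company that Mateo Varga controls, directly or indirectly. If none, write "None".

Mateo holds 55% of Stratus, so Mateo controls Stratus.
Stratus holds 100% of Thornfield, so Mateo controls Thornfield.
Mateo holds 82% of Larkspur, so Mateo controls Larkspur.
Mateo holds 90% of Lumen, so Mateo controls Lumen.
No other company's threshold is met.

Larkspur Foods Sdn Bhd, Lumen Infrastructure NV, Stratus Sdn Bhd, Thornfield NV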